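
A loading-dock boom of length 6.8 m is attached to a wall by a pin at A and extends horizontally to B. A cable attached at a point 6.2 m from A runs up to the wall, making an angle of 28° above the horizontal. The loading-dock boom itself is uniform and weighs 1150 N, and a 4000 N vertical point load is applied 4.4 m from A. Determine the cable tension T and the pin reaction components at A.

T = 7390 N, A_x = 6525 N, A_y = 1681 N

ΣM about A: T·sin28°·6.2 − 1150·3.4 − 4000·4.4 = 0 → T = 21510/(6.2·0.469472) = 7389.91 ≈ 7390 N.
ΣF_x = 0: A_x − T·cos28° = 0 → A_x = 7389.91 × 0.882948 = 6525 N.
ΣF_y = 0: A_y + T·sin28° − 1150 − 4000 = 0 → A_y = 5150 − 7389.91 × 0.469472 = 1681 N.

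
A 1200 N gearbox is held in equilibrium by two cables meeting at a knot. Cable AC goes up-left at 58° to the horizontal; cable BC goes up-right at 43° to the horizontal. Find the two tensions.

ΣF_x = 0: −T_AC·cos58° + T_BC·cos43° = 0 → T_BC = 0.724573·T_AC.
ΣF_y = 0: T_AC·sin58° + T_BC·sin43° = 1200.
Substitute: T_AC·(0.848048 + 0.724573·0.681998) = 1200 → T_AC = 894.051 ≈ 894.1 N.
Then T_BC = 0.724573 × 894.051 = 647.8 N.

T_AC = 894.1 N, T_BC = 647.8 N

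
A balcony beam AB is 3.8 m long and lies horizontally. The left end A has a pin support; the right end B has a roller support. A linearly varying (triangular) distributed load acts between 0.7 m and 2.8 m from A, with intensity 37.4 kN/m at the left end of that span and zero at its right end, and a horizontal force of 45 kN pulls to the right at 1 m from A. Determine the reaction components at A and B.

Resultant of the triangular load: ½ × 37.4 × 2.1 = 39.27 kN, acting at 1.4 m from A (one-third of the span from the peak).
Taking moments about A: B_y·3.8 − (½·37.4·2.1)·1.4 = 0 → B_y = 54.978/3.8 = 14.4679 ≈ 14.47 kN.
ΣF_y = 0: A_y + 14.4679 − ½·37.4·2.1 = 0 → A_y = 24.80 kN.
ΣF_x = 0: A_x + 45 = 0 → A_x = -45.00 kN.

A_x = -45.00 kN, A_y = 24.80 kN, B_y = 14.47 kN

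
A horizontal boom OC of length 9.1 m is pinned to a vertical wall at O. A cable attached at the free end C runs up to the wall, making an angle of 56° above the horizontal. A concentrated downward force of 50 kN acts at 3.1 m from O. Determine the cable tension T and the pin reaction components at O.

ΣM about O: T·sin56°·9.1 − 50·3.1 = 0 → T = 155/(9.1·0.829038) = 20.5455 ≈ 20.55 kN.
ΣF_x = 0: O_x − T·cos56° = 0 → O_x = 20.5455 × 0.559193 = 11.49 kN.
ΣF_y = 0: O_y + T·sin56° − 50 = 0 → O_y = 50 − 20.5455 × 0.829038 = 32.97 kN.

T = 20.55 kN, O_x = 11.49 kN, O_y = 32.97 kN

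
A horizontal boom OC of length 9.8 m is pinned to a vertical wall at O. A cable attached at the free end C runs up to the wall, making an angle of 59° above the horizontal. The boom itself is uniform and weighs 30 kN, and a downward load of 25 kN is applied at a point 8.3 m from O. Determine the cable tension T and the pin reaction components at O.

T = 42.20 kN, O_x = 21.74 kN, O_y = 18.83 kN

ΣM about O: T·sin59°·9.8 − 30·4.9 − 25·8.3 = 0 → T = 354.5/(9.8·0.857167) = 42.2012 ≈ 42.20 kN.
ΣF_x = 0: O_x − T·cos59° = 0 → O_x = 42.2012 × 0.515038 = 21.74 kN.
ΣF_y = 0: O_y + T·sin59° − 30 − 25 = 0 → O_y = 55 − 42.2012 × 0.857167 = 18.83 kN.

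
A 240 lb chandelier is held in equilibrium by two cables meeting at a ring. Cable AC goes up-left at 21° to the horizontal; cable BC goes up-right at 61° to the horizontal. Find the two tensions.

T_AC = 117.5 lb, T_BC = 226.3 lb

ΣF_x = 0: −T_AC·cos21° + T_BC·cos61° = 0 → T_BC = 1.92566·T_AC.
ΣF_y = 0: T_AC·sin21° + T_BC·sin61° = 240.
Substitute: T_AC·(0.358368 + 1.92566·0.87462) = 240 → T_AC = 117.498 ≈ 117.5 lb.
Then T_BC = 1.92566 × 117.498 = 226.3 lb.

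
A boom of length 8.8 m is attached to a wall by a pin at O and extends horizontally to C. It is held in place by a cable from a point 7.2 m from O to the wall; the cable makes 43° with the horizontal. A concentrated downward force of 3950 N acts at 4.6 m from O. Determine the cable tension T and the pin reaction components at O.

ΣM about O: T·sin43°·7.2 − 3950·4.6 = 0 → T = 18170/(7.2·0.681998) = 3700.32 ≈ 3700 N.
ΣF_x = 0: O_x − T·cos43° = 0 → O_x = 3700.32 × 0.731354 = 2706 N.
ΣF_y = 0: O_y + T·sin43° − 3950 = 0 → O_y = 3950 − 3700.32 × 0.681998 = 1426 N.

T = 3700 N, O_x = 2706 N, O_y = 1426 N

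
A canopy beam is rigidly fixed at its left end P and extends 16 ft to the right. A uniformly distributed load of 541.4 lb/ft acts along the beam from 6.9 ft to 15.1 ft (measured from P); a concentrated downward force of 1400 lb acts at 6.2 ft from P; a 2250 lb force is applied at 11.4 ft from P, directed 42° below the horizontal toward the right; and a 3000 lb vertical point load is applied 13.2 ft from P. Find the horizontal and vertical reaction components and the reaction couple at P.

P_x = -1672 lb, P_y = 10350 lb, M_P = 114300 lb·ft

Resultant of the distributed load: 541.4 × 8.2 = 4439.48 lb at 11 ft from P.
ΣF_x = 0: P_x + 2250·cos42° = 0 → P_x = -1672 lb.
ΣF_y = 0: P_y − 541.4·8.2 − 1400 − 2250·sin42° − 3000 = 0 → P_y = 10350 lb.
ΣM about P: M_P − (541.4·8.2)·11 − 1400·6.2 − 2250·sin42°·11.4 − 3000·13.2 = 0 → M_P = 114300 lb·ft.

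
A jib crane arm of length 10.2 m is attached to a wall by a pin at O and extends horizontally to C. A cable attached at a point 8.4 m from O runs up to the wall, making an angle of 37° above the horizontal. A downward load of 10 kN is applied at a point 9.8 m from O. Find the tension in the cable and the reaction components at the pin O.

T = 19.39 kN, O_x = 15.48 kN, O_y = -1.667 kN

ΣM about O: T·sin37°·8.4 − 10·9.8 = 0 → T = 98/(8.4·0.601815) = 19.3858 ≈ 19.39 kN.
ΣF_x = 0: O_x − T·cos37° = 0 → O_x = 19.3858 × 0.798636 = 15.48 kN.
ΣF_y = 0: O_y + T·sin37° − 10 = 0 → O_y = 10 − 19.3858 × 0.601815 = -1.667 kN.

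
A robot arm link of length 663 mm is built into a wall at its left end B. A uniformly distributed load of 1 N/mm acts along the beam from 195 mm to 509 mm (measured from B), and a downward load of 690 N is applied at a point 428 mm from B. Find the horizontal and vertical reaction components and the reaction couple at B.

Resultant of the distributed load: 1 × 314 = 314 N at 352 mm from B.
ΣF_x = 0: B_x = 0.
ΣF_y = 0: B_y − 1·314 − 690 = 0 → B_y = 1004 N.
ΣM about B: M_B − (1·314)·352 − 690·428 = 0 → M_B = 405800 N·mm.

B_x = 0, B_y = 1004 N, M_B = 405800 N·mm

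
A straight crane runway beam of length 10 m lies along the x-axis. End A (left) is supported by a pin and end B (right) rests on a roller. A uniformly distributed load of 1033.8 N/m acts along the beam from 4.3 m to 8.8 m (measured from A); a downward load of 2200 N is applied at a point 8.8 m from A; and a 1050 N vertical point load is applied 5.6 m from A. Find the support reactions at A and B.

A_x = 0, A_y = 2331 N, B_y = 5571 N

Resultant of the distributed load: 1033.8 × 4.5 = 4652.1 N at 6.55 m from A.
Taking moments about A: B_y·10 − (1033.8·4.5)·6.55 − 2200·8.8 − 1050·5.6 = 0 → B_y = 55711.255/10 = 5571.13 ≈ 5571 N.
ΣF_y = 0: A_y + 5571.13 − 1033.8·4.5 − 2200 − 1050 = 0 → A_y = 2331 N.
ΣF_x = 0: no horizontal applied forces, so A_x = 0.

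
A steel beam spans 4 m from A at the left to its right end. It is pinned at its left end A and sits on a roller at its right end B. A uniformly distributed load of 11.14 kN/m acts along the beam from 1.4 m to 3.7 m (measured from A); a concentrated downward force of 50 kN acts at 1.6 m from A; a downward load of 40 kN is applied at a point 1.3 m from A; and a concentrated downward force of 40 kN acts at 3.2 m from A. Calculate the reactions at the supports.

A_x = 0, A_y = 74.29 kN, B_y = 81.33 kN

Resultant of the distributed load: 11.14 × 2.3 = 25.622 kN at 2.55 m from A.
Moments about A: B_y·4 − (11.14·2.3)·2.55 − 50·1.6 − 40·1.3 − 40·3.2 = 0 → B_y = 325.3361/4 = 81.334 ≈ 81.33 kN.
ΣF_y = 0: A_y + 81.334 − 11.14·2.3 − 50 − 40 − 40 = 0 → A_y = 74.29 kN.
ΣF_x = 0: no horizontal applied forces, so A_x = 0.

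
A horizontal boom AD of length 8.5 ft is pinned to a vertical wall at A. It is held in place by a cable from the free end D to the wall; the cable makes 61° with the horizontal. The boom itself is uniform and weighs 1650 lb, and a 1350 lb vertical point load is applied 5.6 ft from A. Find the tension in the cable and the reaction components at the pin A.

T = 1960 lb, A_x = 950.3 lb, A_y = 1286 lb

ΣM about A: T·sin61°·8.5 − 1650·4.25 − 1350·5.6 = 0 → T = 14572.5/(8.5·0.87462) = 1960.18 ≈ 1960 lb.
ΣF_x = 0: A_x − T·cos61° = 0 → A_x = 1960.18 × 0.48481 = 950.3 lb.
ΣF_y = 0: A_y + T·sin61° − 1650 − 1350 = 0 → A_y = 3000 − 1960.18 × 0.87462 = 1286 lb.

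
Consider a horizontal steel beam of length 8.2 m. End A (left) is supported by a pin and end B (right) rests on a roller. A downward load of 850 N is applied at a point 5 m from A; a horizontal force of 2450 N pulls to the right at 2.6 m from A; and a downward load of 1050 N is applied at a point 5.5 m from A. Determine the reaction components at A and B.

A_x = -2450 N, A_y = 677.4 N, B_y = 1223 N

Moments about A: B_y·8.2 − 850·5 − 1050·5.5 = 0 → B_y = 10025/8.2 = 1222.56 ≈ 1223 N.
ΣF_y = 0: A_y + 1222.56 − 850 − 1050 = 0 → A_y = 677.4 N.
ΣF_x = 0: A_x + 2450 = 0 → A_x = -2450 N.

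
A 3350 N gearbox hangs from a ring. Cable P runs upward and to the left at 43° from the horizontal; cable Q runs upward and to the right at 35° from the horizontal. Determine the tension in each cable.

ΣF_x = 0: −T_P·cos43° + T_Q·cos35° = 0 → T_Q = 0.892818·T_P.
ΣF_y = 0: T_P·sin43° + T_Q·sin35° = 3350.
Substitute: T_P·(0.681998 + 0.892818·0.573576) = 3350 → T_P = 2805.47 ≈ 2805 N.
Then T_Q = 0.892818 × 2805.47 = 2505 N.

T_P = 2805 N, T_Q = 2505 N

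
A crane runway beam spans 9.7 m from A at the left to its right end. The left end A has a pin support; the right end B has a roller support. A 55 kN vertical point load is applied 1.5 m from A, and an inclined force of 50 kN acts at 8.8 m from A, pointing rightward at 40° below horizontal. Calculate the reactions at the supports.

Taking moments about A: B_y·9.7 − 55·1.5 − 50·sin40°·8.8 = 0 → B_y = 365.327/9.7 = 37.6626 ≈ 37.66 kN.
ΣF_y = 0: A_y + 37.6626 − 55 − 50·sin40° = 0 → A_y = 49.48 kN.
ΣF_x = 0: A_x + 50·cos40° = 0 → A_x = -38.30 kN.

A_x = -38.30 kN, A_y = 49.48 kN, B_y = 37.66 kN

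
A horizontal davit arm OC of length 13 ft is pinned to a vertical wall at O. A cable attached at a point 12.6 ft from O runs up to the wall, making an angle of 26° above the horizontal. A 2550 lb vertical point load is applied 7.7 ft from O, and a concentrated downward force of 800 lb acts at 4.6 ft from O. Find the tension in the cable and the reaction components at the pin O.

ΣM about O: T·sin26°·12.6 − 2550·7.7 − 800·4.6 = 0 → T = 23315/(12.6·0.438371) = 4221.07 ≈ 4221 lb.
ΣF_x = 0: O_x − T·cos26° = 0 → O_x = 4221.07 × 0.898794 = 3794 lb.
ΣF_y = 0: O_y + T·sin26° − 2550 − 800 = 0 → O_y = 3350 − 4221.07 × 0.438371 = 1500 lb.

T = 4221 lb, O_x = 3794 lb, O_y = 1500 lb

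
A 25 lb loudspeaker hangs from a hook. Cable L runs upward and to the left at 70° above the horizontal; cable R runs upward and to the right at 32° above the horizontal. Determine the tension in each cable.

T_L = 21.67 lb, T_R = 8.742 lb

ΣF_x = 0: −T_L·cos70° + T_R·cos32° = 0 → T_R = 0.403303·T_L.
ΣF_y = 0: T_L·sin70° + T_R·sin32° = 25.
Substitute: T_L·(0.939693 + 0.403303·0.529919) = 25 → T_L = 21.6748 ≈ 21.67 lb.
Then T_R = 0.403303 × 21.6748 = 8.742 lb.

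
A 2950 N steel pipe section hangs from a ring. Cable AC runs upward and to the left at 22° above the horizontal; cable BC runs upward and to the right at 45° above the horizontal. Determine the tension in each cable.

ΣF_x = 0: −T_AC·cos22° + T_BC·cos45° = 0 → T_BC = 1.31124·T_AC.
ΣF_y = 0: T_AC·sin22° + T_BC·sin45° = 2950.
Substitute: T_AC·(0.374607 + 1.31124·0.707107) = 2950 → T_AC = 2266.1 ≈ 2266 N.
Then T_BC = 1.31124 × 2266.1 = 2971 N.

T_AC = 2266 N, T_BC = 2971 N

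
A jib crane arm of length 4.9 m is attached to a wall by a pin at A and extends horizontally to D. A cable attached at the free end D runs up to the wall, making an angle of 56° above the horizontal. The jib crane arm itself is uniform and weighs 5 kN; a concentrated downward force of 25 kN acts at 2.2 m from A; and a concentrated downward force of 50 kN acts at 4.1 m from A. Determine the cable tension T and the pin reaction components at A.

T = 67.02 kN, A_x = 37.48 kN, A_y = 24.44 kN

ΣM about A: T·sin56°·4.9 − 5·2.45 − 25·2.2 − 50·4.1 = 0 → T = 272.25/(4.9·0.829038) = 67.0189 ≈ 67.02 kN.
ΣF_x = 0: A_x − T·cos56° = 0 → A_x = 67.0189 × 0.559193 = 37.48 kN.
ΣF_y = 0: A_y + T·sin56° − 5 − 25 − 50 = 0 → A_y = 80 − 67.0189 × 0.829038 = 24.44 kN.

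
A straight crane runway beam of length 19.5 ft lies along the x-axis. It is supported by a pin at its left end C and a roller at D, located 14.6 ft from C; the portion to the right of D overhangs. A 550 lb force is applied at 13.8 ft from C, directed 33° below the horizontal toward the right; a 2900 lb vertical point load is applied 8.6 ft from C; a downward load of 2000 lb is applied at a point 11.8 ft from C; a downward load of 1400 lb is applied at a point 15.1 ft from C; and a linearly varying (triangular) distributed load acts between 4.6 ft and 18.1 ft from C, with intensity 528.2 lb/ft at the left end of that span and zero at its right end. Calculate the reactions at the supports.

C_x = -461.3 lb, C_y = 2887 lb, D_y = 7278 lb

Resultant of the triangular load: ½ × 528.2 × 13.5 = 3565.35 lb, acting at 9.1 ft from C (one-third of the span from the peak).
Taking moments about C: D_y·14.6 − 550·sin33°·13.8 − 2900·8.6 − 2000·11.8 − 1400·15.1 − (½·528.2·13.5)·9.1 = 0 → D_y = 106258/14.6 = 7277.95 ≈ 7278 lb.
ΣF_y = 0: C_y + 7277.95 − 550·sin33° − 2900 − 2000 − 1400 − ½·528.2·13.5 = 0 → C_y = 2887 lb.
ΣF_x = 0: C_x + 550·cos33° = 0 → C_x = -461.3 lb.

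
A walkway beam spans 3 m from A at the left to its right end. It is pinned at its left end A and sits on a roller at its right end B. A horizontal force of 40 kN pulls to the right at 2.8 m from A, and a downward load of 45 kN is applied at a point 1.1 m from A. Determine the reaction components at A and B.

A_x = -40.00 kN, A_y = 28.50 kN, B_y = 16.50 kN

Taking moments about A: B_y·3 − 45·1.1 = 0 → B_y = 49.5/3 = 16.50 kN.
ΣF_y = 0: A_y + 16.5 − 45 = 0 → A_y = 28.50 kN.
ΣF_x = 0: A_x + 40 = 0 → A_x = -40.00 kN.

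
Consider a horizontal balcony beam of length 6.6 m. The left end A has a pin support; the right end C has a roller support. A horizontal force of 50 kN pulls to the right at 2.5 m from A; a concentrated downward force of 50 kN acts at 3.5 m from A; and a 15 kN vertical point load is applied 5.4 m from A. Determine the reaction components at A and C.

A_x = -50.00 kN, A_y = 26.21 kN, C_y = 38.79 kN

Taking moments about A: C_y·6.6 − 50·3.5 − 15·5.4 = 0 → C_y = 256/6.6 = 38.7879 ≈ 38.79 kN.
ΣF_y = 0: A_y + 38.7879 − 50 − 15 = 0 → A_y = 26.21 kN.
ΣF_x = 0: A_x + 50 = 0 → A_x = -50.00 kN.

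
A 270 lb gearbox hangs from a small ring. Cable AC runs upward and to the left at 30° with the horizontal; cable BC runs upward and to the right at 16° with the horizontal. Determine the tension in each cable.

T_AC = 360.8 lb, T_BC = 325.1 lb

ΣF_x = 0: −T_AC·cos30° + T_BC·cos16° = 0 → T_BC = 0.900926·T_AC.
ΣF_y = 0: T_AC·sin30° + T_BC·sin16° = 270.
Substitute: T_AC·(0.5 + 0.900926·0.275637) = 270 → T_AC = 360.804 ≈ 360.8 lb.
Then T_BC = 0.900926 × 360.804 = 325.1 lb.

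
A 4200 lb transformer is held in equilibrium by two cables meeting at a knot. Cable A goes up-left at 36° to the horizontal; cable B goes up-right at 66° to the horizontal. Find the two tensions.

T_A = 1746 lb, T_B = 3474 lb

ΣF_x = 0: −T_A·cos36° + T_B·cos66° = 0 → T_B = 1.98904·T_A.
ΣF_y = 0: T_A·sin36° + T_B·sin66° = 4200.
Substitute: T_A·(0.587785 + 1.98904·0.913545) = 4200 → T_A = 1746.46 ≈ 1746 lb.
Then T_B = 1.98904 × 1746.46 = 3474 lb.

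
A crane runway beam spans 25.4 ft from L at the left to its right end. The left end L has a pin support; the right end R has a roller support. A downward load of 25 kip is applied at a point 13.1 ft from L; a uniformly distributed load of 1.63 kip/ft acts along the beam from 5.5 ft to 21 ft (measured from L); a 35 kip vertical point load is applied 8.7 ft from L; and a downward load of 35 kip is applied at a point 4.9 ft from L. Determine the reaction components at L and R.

L_x = 0, L_y = 75.45 kip, R_y = 44.81 kip

Resultant of the distributed load: 1.63 × 15.5 = 25.265 kip at 13.25 ft from L.
Moments about L: R_y·25.4 − 25·13.1 − (1.63·15.5)·13.25 − 35·8.7 − 35·4.9 = 0 → R_y = 1138.26125/25.4 = 44.8134 ≈ 44.81 kip.
ΣF_y = 0: L_y + 44.8134 − 25 − 1.63·15.5 − 35 − 35 = 0 → L_y = 75.45 kip.
ΣF_x = 0: no horizontal applied forces, so L_x = 0.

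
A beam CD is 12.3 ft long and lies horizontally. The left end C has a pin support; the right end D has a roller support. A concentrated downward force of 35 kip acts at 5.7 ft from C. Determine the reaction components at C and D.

C_x = 0, C_y = 18.78 kip, D_y = 16.22 kip

Moments about C: D_y·12.3 − 35·5.7 = 0 → D_y = 199.5/12.3 = 16.2195 ≈ 16.22 kip.
ΣF_y = 0: C_y + 16.2195 − 35 = 0 → C_y = 18.78 kip.
ΣF_x = 0: no horizontal applied forces, so C_x = 0.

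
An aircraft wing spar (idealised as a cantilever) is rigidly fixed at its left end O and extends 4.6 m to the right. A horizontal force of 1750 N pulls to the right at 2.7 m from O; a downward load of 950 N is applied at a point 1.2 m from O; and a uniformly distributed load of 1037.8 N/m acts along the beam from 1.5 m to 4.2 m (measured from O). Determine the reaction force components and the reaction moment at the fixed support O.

O_x = -1750 N, O_y = 3752 N, M_O = 9126 N·m

Resultant of the distributed load: 1037.8 × 2.7 = 2802.06 N at 2.85 m from O.
ΣF_x = 0: O_x + 1750 = 0 → O_x = -1750 N.
ΣF_y = 0: O_y − 950 − 1037.8·2.7 = 0 → O_y = 3752 N.
ΣM about O: M_O − 950·1.2 − (1037.8·2.7)·2.85 = 0 → M_O = 9126 N·m.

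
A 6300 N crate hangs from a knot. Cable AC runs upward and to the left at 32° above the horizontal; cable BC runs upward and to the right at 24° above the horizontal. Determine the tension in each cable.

T_AC = 6942 N, T_BC = 6444 N

ΣF_x = 0: −T_AC·cos32° + T_BC·cos24° = 0 → T_BC = 0.928304·T_AC.
ΣF_y = 0: T_AC·sin32° + T_BC·sin24° = 6300.
Substitute: T_AC·(0.529919 + 0.928304·0.406737) = 6300 → T_AC = 6942.19 ≈ 6942 N.
Then T_BC = 0.928304 × 6942.19 = 6444 N.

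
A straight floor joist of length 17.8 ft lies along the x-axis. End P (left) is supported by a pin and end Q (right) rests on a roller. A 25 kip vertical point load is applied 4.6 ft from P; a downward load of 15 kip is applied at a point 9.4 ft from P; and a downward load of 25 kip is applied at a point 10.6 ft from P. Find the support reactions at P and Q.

Moments about P: Q_y·17.8 − 25·4.6 − 15·9.4 − 25·10.6 = 0 → Q_y = 521/17.8 = 29.2697 ≈ 29.27 kip.
ΣF_y = 0: P_y + 29.2697 − 25 − 15 − 25 = 0 → P_y = 35.73 kip.
ΣF_x = 0: no horizontal applied forces, so P_x = 0.

P_x = 0, P_y = 35.73 kip, Q_y = 29.27 kip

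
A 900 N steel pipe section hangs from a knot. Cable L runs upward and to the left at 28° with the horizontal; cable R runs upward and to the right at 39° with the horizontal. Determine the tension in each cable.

ΣF_x = 0: −T_L·cos28° + T_R·cos39° = 0 → T_R = 1.13614·T_L.
ΣF_y = 0: T_L·sin28° + T_R·sin39° = 900.
Substitute: T_L·(0.469472 + 1.13614·0.62932) = 900 → T_L = 759.835 ≈ 759.8 N.
Then T_R = 1.13614 × 759.835 = 863.3 N.

T_L = 759.8 N, T_R = 863.3 N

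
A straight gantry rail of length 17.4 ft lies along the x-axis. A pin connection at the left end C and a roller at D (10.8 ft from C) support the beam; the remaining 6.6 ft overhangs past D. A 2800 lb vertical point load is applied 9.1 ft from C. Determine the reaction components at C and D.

C_x = 0, C_y = 440.7 lb, D_y = 2359 lb

Taking moments about C: D_y·10.8 − 2800·9.1 = 0 → D_y = 25480/10.8 = 2359.26 ≈ 2359 lb.
ΣF_y = 0: C_y + 2359.26 − 2800 = 0 → C_y = 440.7 lb.
ΣF_x = 0: no horizontal applied forces, so C_x = 0.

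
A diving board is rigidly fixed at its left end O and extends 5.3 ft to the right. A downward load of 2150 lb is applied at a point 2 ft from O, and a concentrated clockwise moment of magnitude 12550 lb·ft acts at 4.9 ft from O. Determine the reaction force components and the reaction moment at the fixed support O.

O_x = 0, O_y = 2150 lb, M_O = 16850 lb·ft

ΣF_x = 0: O_x = 0.
ΣF_y = 0: O_y − 2150 = 0 → O_y = 2150 lb.
ΣM about O: M_O − 2150·2 − 12550 = 0 → M_O = 16850 lb·ft.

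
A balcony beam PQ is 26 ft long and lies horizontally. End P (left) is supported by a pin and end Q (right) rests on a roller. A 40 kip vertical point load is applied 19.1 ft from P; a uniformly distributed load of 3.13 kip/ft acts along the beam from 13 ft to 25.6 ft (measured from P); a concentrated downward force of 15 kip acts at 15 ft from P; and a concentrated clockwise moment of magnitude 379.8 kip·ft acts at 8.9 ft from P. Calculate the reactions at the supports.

P_x = 0, P_y = 12.52 kip, Q_y = 81.92 kip

Resultant of the distributed load: 3.13 × 12.6 = 39.438 kip at 19.3 ft from P.
Taking moments about P: Q_y·26 − 40·19.1 − (3.13·12.6)·19.3 − 15·15 − 379.8 = 0 → Q_y = 2129.9534/26 = 81.9213 ≈ 81.92 kip.
ΣF_y = 0: P_y + 81.9213 − 40 − 3.13·12.6 − 15 = 0 → P_y = 12.52 kip.
ΣF_x = 0: no horizontal applied forces, so P_x = 0.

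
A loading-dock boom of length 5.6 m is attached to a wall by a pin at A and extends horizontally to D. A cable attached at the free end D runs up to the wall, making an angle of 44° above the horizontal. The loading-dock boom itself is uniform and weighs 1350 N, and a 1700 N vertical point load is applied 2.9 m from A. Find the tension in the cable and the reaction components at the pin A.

ΣM about A: T·sin44°·5.6 − 1350·2.8 − 1700·2.9 = 0 → T = 8710/(5.6·0.694658) = 2239.03 ≈ 2239 N.
ΣF_x = 0: A_x − T·cos44° = 0 → A_x = 2239.03 × 0.71934 = 1611 N.
ΣF_y = 0: A_y + T·sin44° − 1350 − 1700 = 0 → A_y = 3050 − 2239.03 × 0.694658 = 1495 N.

T = 2239 N, A_x = 1611 N, A_y = 1495 N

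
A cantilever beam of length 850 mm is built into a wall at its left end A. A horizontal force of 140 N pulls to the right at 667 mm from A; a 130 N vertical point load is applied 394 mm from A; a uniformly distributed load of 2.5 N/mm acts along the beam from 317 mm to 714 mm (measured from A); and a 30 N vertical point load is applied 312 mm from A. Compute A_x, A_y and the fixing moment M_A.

A_x = -140.0 N, A_y = 1152 N, M_A = 572200 N·mm

Resultant of the distributed load: 2.5 × 397 = 992.5 N at 515.5 mm from A.
ΣF_x = 0: A_x + 140 = 0 → A_x = -140.0 N.
ΣF_y = 0: A_y − 130 − 2.5·397 − 30 = 0 → A_y = 1152 N.
ΣM about A: M_A − 130·394 − (2.5·397)·515.5 − 30·312 = 0 → M_A = 572200 N·mm.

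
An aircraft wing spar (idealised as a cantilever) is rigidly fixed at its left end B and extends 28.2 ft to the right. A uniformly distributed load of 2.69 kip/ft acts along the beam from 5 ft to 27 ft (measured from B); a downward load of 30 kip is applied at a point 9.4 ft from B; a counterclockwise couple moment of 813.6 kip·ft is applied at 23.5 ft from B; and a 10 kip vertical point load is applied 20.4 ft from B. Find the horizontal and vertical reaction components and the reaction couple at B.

B_x = 0, B_y = 99.18 kip, M_B = 619.3 kip·ft

Resultant of the distributed load: 2.69 × 22 = 59.18 kip at 16 ft from B.
ΣF_x = 0: B_x = 0.
ΣF_y = 0: B_y − 2.69·22 − 30 − 10 = 0 → B_y = 99.18 kip.
ΣM about B: M_B − (2.69·22)·16 − 30·9.4 + 813.6 − 10·20.4 = 0 → M_B = 619.3 kip·ft.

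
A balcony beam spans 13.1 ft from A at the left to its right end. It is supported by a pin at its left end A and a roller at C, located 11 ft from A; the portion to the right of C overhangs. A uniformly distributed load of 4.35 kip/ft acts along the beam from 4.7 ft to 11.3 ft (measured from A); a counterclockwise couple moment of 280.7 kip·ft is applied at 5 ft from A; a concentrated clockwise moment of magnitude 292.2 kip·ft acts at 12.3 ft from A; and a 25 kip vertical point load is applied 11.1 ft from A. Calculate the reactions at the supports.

A_x = 0, A_y = 6.557 kip, C_y = 47.15 kip

Resultant of the distributed load: 4.35 × 6.6 = 28.71 kip at 8 ft from A.
Taking moments about A: C_y·11 − (4.35·6.6)·8 + 280.7 − 292.2 − 25·11.1 = 0 → C_y = 518.68/11 = 47.1527 ≈ 47.15 kip.
ΣF_y = 0: A_y + 47.1527 − 4.35·6.6 − 25 = 0 → A_y = 6.557 kip.
ΣF_x = 0: no horizontal applied forces, so A_x = 0.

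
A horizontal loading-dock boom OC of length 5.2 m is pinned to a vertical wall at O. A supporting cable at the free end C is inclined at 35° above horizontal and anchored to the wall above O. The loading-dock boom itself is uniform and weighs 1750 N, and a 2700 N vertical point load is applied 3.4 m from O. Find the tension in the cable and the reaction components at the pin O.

T = 4603 N, O_x = 3771 N, O_y = 1810 N

ΣM about O: T·sin35°·5.2 − 1750·2.6 − 2700·3.4 = 0 → T = 13730/(5.2·0.573576) = 4603.37 ≈ 4603 N.
ΣF_x = 0: O_x − T·cos35° = 0 → O_x = 4603.37 × 0.819152 = 3771 N.
ΣF_y = 0: O_y + T·sin35° − 1750 − 2700 = 0 → O_y = 4450 − 4603.37 × 0.573576 = 1810 N.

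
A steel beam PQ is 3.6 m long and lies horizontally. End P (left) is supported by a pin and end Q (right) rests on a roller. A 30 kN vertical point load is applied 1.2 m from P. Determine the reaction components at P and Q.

P_x = 0, P_y = 20.00 kN, Q_y = 10.00 kN

Taking moments about P: Q_y·3.6 − 30·1.2 = 0 → Q_y = 36/3.6 = 10.00 kN.
ΣF_y = 0: P_y + 10 − 30 = 0 → P_y = 20.00 kN.
ΣF_x = 0: no horizontal applied forces, so P_x = 0.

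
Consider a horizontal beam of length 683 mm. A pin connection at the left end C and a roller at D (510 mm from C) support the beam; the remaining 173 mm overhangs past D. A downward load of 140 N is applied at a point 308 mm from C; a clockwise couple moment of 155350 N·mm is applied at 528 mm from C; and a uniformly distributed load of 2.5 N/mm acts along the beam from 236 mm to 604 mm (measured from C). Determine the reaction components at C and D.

C_x = 0, C_y = -86.80 N, D_y = 1147 N

Resultant of the distributed load: 2.5 × 368 = 920 N at 420 mm from C.
Taking moments about C: D_y·510 − 140·308 − 155350 − (2.5·368)·420 = 0 → D_y = 584870/510 = 1146.8 ≈ 1147 N.
ΣF_y = 0: C_y + 1146.8 − 140 − 2.5·368 = 0 → C_y = -86.80 N.
ΣF_x = 0: no horizontal applied forces, so C_x = 0.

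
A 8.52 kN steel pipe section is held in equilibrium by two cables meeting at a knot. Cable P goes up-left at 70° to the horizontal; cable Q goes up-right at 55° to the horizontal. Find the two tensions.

ΣF_x = 0: −T_P·cos70° + T_Q·cos55° = 0 → T_Q = 0.596294·T_P.
ΣF_y = 0: T_P·sin70° + T_Q·sin55° = 8.52.
Substitute: T_P·(0.939693 + 0.596294·0.819152) = 8.52 → T_P = 5.96577 ≈ 5.966 kN.
Then T_Q = 0.596294 × 5.96577 = 3.557 kN.

T_P = 5.966 kN, T_Q = 3.557 kN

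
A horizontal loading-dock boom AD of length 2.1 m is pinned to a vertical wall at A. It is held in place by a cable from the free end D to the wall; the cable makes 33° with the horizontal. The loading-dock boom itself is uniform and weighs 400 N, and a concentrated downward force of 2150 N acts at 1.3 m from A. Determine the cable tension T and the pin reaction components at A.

T = 2811 N, A_x = 2357 N, A_y = 1019 N

ΣM about A: T·sin33°·2.1 − 400·1.05 − 2150·1.3 = 0 → T = 3215/(2.1·0.544639) = 2810.95 ≈ 2811 N.
ΣF_x = 0: A_x − T·cos33° = 0 → A_x = 2810.95 × 0.838671 = 2357 N.
ΣF_y = 0: A_y + T·sin33° − 400 − 2150 = 0 → A_y = 2550 − 2810.95 × 0.544639 = 1019 N.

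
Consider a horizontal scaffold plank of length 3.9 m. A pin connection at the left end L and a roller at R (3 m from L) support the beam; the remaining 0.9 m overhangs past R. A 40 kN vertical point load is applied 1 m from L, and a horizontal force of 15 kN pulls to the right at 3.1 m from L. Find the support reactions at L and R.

L_x = -15.00 kN, L_y = 26.67 kN, R_y = 13.33 kN

Taking moments about L: R_y·3 − 40·1 = 0 → R_y = 40/3 = 13.3333 ≈ 13.33 kN.
ΣF_y = 0: L_y + 13.3333 − 40 = 0 → L_y = 26.67 kN.
ΣF_x = 0: L_x + 15 = 0 → L_x = -15.00 kN.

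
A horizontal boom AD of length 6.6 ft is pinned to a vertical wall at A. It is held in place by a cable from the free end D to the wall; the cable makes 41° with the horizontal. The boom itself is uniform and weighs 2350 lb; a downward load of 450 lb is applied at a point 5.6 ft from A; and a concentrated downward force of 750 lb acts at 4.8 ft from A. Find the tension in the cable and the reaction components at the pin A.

T = 3204 lb, A_x = 2418 lb, A_y = 1448 lb

ΣM about A: T·sin41°·6.6 − 2350·3.3 − 450·5.6 − 750·4.8 = 0 → T = 13875/(6.6·0.656059) = 3204.4 ≈ 3204 lb.
ΣF_x = 0: A_x − T·cos41° = 0 → A_x = 3204.4 × 0.75471 = 2418 lb.
ΣF_y = 0: A_y + T·sin41° − 2350 − 450 − 750 = 0 → A_y = 3550 − 3204.4 × 0.656059 = 1448 lb.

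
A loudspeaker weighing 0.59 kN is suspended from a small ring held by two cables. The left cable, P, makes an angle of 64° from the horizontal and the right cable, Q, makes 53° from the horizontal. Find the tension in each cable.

T_P = 0.3985 kN, T_Q = 0.2903 kN

ΣF_x = 0: −T_P·cos64° + T_Q·cos53° = 0 → T_Q = 0.728415·T_P.
ΣF_y = 0: T_P·sin64° + T_Q·sin53° = 0.59.
Substitute: T_P·(0.898794 + 0.728415·0.798636) = 0.59 → T_P = 0.398505 ≈ 0.3985 kN.
Then T_Q = 0.728415 × 0.398505 = 0.2903 kN.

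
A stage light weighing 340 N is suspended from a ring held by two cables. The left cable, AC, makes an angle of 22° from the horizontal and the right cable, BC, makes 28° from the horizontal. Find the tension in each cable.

T_AC = 391.9 N, T_BC = 411.5 N

ΣF_x = 0: −T_AC·cos22° + T_BC·cos28° = 0 → T_BC = 1.0501·T_AC.
ΣF_y = 0: T_AC·sin22° + T_BC·sin28° = 340.
Substitute: T_AC·(0.374607 + 1.0501·0.469472) = 340 → T_AC = 391.886 ≈ 391.9 N.
Then T_BC = 1.0501 × 391.886 = 411.5 N.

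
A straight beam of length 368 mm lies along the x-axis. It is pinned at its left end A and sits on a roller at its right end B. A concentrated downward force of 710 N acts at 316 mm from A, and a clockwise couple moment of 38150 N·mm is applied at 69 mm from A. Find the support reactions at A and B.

A_x = 0, A_y = -3.342 N, B_y = 713.3 N

Moments about A: B_y·368 − 710·316 − 38150 = 0 → B_y = 262510/368 = 713.342 ≈ 713.3 N.
ΣF_y = 0: A_y + 713.342 − 710 = 0 → A_y = -3.342 N.
ΣF_x = 0: no horizontal applied forces, so A_x = 0.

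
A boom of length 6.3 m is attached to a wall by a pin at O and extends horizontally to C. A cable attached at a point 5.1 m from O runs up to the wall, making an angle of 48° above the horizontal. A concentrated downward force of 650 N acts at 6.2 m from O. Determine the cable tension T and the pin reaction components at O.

T = 1063 N, O_x = 711.5 N, O_y = -140.2 N

ΣM about O: T·sin48°·5.1 − 650·6.2 = 0 → T = 4030/(5.1·0.743145) = 1063.31 ≈ 1063 N.
ΣF_x = 0: O_x − T·cos48° = 0 → O_x = 1063.31 × 0.669131 = 711.5 N.
ΣF_y = 0: O_y + T·sin48° − 650 = 0 → O_y = 650 − 1063.31 × 0.743145 = -140.2 N.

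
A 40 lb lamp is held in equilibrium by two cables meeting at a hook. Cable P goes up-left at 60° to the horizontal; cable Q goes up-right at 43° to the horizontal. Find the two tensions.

ΣF_x = 0: −T_P·cos60° + T_Q·cos43° = 0 → T_Q = 0.683664·T_P.
ΣF_y = 0: T_P·sin60° + T_Q·sin43° = 40.
Substitute: T_P·(0.866025 + 0.683664·0.681998) = 40 → T_P = 30.0237 ≈ 30.02 lb.
Then T_Q = 0.683664 × 30.0237 = 20.53 lb.

T_P = 30.02 lb, T_Q = 20.53 lb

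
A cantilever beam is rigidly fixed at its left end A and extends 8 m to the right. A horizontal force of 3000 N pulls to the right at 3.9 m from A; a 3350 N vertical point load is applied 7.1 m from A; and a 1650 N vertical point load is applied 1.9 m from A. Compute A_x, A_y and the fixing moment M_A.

A_x = -3000 N, A_y = 5000 N, M_A = 26920 N·m

ΣF_x = 0: A_x + 3000 = 0 → A_x = -3000 N.
ΣF_y = 0: A_y − 3350 − 1650 = 0 → A_y = 5000 N.
ΣM about A: M_A − 3350·7.1 − 1650·1.9 = 0 → M_A = 26920 N·m.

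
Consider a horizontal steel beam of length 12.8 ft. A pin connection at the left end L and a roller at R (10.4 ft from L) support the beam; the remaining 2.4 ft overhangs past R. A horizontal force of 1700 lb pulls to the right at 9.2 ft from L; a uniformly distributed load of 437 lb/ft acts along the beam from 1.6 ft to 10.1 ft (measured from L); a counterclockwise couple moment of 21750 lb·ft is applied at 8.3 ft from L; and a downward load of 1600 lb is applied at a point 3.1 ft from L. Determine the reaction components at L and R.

L_x = -1700 lb, L_y = 4840 lb, R_y = 475.0 lb

Resultant of the distributed load: 437 × 8.5 = 3714.5 lb at 5.85 ft from L.
Taking moments about L: R_y·10.4 − (437·8.5)·5.85 + 21750 − 1600·3.1 = 0 → R_y = 4939.825/10.4 = 474.983 ≈ 475.0 lb.
ΣF_y = 0: L_y + 474.983 − 437·8.5 − 1600 = 0 → L_y = 4840 lb.
ΣF_x = 0: L_x + 1700 = 0 → L_x = -1700 lb.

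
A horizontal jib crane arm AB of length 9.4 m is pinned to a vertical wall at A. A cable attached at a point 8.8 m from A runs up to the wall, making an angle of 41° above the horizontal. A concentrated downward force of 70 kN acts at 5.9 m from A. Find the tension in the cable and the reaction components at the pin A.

ΣM about A: T·sin41°·8.8 − 70·5.9 = 0 → T = 413/(8.8·0.656059) = 71.536 ≈ 71.54 kN.
ΣF_x = 0: A_x − T·cos41° = 0 → A_x = 71.536 × 0.75471 = 53.99 kN.
ΣF_y = 0: A_y + T·sin41° − 70 = 0 → A_y = 70 − 71.536 × 0.656059 = 23.07 kN.

T = 71.54 kN, A_x = 53.99 kN, A_y = 23.07 kN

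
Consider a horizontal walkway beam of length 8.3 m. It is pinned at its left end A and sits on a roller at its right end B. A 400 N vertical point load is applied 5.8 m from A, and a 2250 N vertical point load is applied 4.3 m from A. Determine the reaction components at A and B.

A_x = 0, A_y = 1205 N, B_y = 1445 N

Taking moments about A: B_y·8.3 − 400·5.8 − 2250·4.3 = 0 → B_y = 11995/8.3 = 1445.18 ≈ 1445 N.
ΣF_y = 0: A_y + 1445.18 − 400 − 2250 = 0 → A_y = 1205 N.
ΣF_x = 0: no horizontal applied forces, so A_x = 0.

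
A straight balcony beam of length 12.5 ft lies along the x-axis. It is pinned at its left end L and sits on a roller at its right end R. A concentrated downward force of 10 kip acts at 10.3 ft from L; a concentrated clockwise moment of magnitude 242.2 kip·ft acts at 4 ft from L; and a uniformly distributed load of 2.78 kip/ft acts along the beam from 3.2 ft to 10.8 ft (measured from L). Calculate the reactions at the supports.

L_x = 0, L_y = -8.320 kip, R_y = 39.45 kip

Resultant of the distributed load: 2.78 × 7.6 = 21.128 kip at 7 ft from L.
ΣM about L: R_y·12.5 − 10·10.3 − 242.2 − (2.78·7.6)·7 = 0 → R_y = 493.096/12.5 = 39.4477 ≈ 39.45 kip.
ΣF_y = 0: L_y + 39.4477 − 10 − 2.78·7.6 = 0 → L_y = -8.320 kip.
ΣF_x = 0: no horizontal applied forces, so L_x = 0.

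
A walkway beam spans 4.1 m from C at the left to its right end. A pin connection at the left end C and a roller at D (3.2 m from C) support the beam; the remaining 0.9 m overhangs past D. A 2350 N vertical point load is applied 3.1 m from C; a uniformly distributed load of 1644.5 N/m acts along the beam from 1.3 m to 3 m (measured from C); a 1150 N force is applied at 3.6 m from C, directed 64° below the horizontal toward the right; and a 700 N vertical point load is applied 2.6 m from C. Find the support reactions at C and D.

Resultant of the distributed load: 1644.5 × 1.7 = 2795.65 N at 2.15 m from C.
Moments about C: D_y·3.2 − 2350·3.1 − (1644.5·1.7)·2.15 − 1150·sin64°·3.6 − 700·2.6 = 0 → D_y = 18836.7/3.2 = 5886.47 ≈ 5886 N.
ΣF_y = 0: C_y + 5886.47 − 2350 − 1644.5·1.7 − 1150·sin64° − 700 = 0 → C_y = 992.8 N.
ΣF_x = 0: C_x + 1150·cos64° = 0 → C_x = -504.1 N.

C_x = -504.1 N, C_y = 992.8 N, D_y = 5886 N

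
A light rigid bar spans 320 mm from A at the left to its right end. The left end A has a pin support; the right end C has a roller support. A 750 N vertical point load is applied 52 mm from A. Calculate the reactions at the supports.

A_x = 0, A_y = 628.1 N, C_y = 121.9 N

Taking moments about A: C_y·320 − 750·52 = 0 → C_y = 39000/320 = 121.875 ≈ 121.9 N.
ΣF_y = 0: A_y + 121.875 − 750 = 0 → A_y = 628.1 N.
ΣF_x = 0: no horizontal applied forces, so A_x = 0.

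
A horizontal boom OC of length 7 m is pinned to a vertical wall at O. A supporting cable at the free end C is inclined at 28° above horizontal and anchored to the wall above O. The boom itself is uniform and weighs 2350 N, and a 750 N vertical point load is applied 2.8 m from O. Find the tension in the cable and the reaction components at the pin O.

ΣM about O: T·sin28°·7 − 2350·3.5 − 750·2.8 = 0 → T = 10325/(7·0.469472) = 3141.83 ≈ 3142 N.
ΣF_x = 0: O_x − T·cos28° = 0 → O_x = 3141.83 × 0.882948 = 2774 N.
ΣF_y = 0: O_y + T·sin28° − 2350 − 750 = 0 → O_y = 3100 − 3141.83 × 0.469472 = 1625 N.

T = 3142 N, O_x = 2774 N, O_y = 1625 N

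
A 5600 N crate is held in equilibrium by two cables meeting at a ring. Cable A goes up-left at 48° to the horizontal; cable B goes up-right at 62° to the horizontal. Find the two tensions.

ΣF_x = 0: −T_A·cos48° + T_B·cos62° = 0 → T_B = 1.42528·T_A.
ΣF_y = 0: T_A·sin48° + T_B·sin62° = 5600.
Substitute: T_A·(0.743145 + 1.42528·0.882948) = 5600 → T_A = 2797.77 ≈ 2798 N.
Then T_B = 1.42528 × 2797.77 = 3988 N.

T_A = 2798 N, T_B = 3988 N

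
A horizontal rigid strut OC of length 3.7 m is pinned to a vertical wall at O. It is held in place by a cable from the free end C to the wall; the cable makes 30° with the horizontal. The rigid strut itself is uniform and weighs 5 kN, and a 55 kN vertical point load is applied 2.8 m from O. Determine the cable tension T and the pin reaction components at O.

ΣM about O: T·sin30°·3.7 − 5·1.85 − 55·2.8 = 0 → T = 163.25/(3.7·0.5) = 88.2432 ≈ 88.24 kN.
ΣF_x = 0: O_x − T·cos30° = 0 → O_x = 88.2432 × 0.866025 = 76.42 kN.
ΣF_y = 0: O_y + T·sin30° − 5 − 55 = 0 → O_y = 60 − 88.2432 × 0.5 = 15.88 kN.

T = 88.24 kN, O_x = 76.42 kN, O_y = 15.88 kN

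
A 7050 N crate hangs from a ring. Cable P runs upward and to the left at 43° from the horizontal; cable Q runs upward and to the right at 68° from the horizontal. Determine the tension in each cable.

T_P = 2829 N, T_Q = 5523 N

ΣF_x = 0: −T_P·cos43° + T_Q·cos68° = 0 → T_Q = 1.95232·T_P.
ΣF_y = 0: T_P·sin43° + T_Q·sin68° = 7050.
Substitute: T_P·(0.681998 + 1.95232·0.927184) = 7050 → T_P = 2828.87 ≈ 2829 N.
Then T_Q = 1.95232 × 2828.87 = 5523 N.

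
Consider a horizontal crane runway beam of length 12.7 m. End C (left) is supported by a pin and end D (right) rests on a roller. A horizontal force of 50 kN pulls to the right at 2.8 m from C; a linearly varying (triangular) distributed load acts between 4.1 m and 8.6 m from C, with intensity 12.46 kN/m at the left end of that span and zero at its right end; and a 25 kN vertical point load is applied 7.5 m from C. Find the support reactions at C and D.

Resultant of the triangular load: ½ × 12.46 × 4.5 = 28.035 kN, acting at 5.6 m from C (one-third of the span from the peak).
Taking moments about C: D_y·12.7 − (½·12.46·4.5)·5.6 − 25·7.5 = 0 → D_y = 344.496/12.7 = 27.1257 ≈ 27.13 kN.
ΣF_y = 0: C_y + 27.1257 − ½·12.46·4.5 − 25 = 0 → C_y = 25.91 kN.
ΣF_x = 0: C_x + 50 = 0 → C_x = -50.00 kN.

C_x = -50.00 kN, C_y = 25.91 kN, D_y = 27.13 kN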